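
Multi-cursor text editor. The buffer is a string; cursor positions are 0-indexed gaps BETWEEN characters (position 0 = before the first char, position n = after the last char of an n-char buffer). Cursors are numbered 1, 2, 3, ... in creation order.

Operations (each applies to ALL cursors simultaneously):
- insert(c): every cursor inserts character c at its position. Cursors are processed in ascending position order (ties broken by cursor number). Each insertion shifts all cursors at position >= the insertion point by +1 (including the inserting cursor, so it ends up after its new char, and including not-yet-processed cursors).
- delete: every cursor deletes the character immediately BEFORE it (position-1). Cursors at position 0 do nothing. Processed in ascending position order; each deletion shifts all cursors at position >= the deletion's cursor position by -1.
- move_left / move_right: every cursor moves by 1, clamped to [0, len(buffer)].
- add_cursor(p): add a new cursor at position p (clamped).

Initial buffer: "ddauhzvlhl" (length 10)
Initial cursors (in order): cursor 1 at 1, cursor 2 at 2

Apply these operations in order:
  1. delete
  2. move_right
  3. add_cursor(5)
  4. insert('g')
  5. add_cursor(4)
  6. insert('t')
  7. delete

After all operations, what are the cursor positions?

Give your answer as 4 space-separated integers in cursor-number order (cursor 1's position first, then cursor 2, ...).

Answer: 3 3 8 4

Derivation:
After op 1 (delete): buffer="auhzvlhl" (len 8), cursors c1@0 c2@0, authorship ........
After op 2 (move_right): buffer="auhzvlhl" (len 8), cursors c1@1 c2@1, authorship ........
After op 3 (add_cursor(5)): buffer="auhzvlhl" (len 8), cursors c1@1 c2@1 c3@5, authorship ........
After op 4 (insert('g')): buffer="agguhzvglhl" (len 11), cursors c1@3 c2@3 c3@8, authorship .12....3...
After op 5 (add_cursor(4)): buffer="agguhzvglhl" (len 11), cursors c1@3 c2@3 c4@4 c3@8, authorship .12....3...
After op 6 (insert('t')): buffer="aggttuthzvgtlhl" (len 15), cursors c1@5 c2@5 c4@7 c3@12, authorship .1212.4...33...
After op 7 (delete): buffer="agguhzvglhl" (len 11), cursors c1@3 c2@3 c4@4 c3@8, authorship .12....3...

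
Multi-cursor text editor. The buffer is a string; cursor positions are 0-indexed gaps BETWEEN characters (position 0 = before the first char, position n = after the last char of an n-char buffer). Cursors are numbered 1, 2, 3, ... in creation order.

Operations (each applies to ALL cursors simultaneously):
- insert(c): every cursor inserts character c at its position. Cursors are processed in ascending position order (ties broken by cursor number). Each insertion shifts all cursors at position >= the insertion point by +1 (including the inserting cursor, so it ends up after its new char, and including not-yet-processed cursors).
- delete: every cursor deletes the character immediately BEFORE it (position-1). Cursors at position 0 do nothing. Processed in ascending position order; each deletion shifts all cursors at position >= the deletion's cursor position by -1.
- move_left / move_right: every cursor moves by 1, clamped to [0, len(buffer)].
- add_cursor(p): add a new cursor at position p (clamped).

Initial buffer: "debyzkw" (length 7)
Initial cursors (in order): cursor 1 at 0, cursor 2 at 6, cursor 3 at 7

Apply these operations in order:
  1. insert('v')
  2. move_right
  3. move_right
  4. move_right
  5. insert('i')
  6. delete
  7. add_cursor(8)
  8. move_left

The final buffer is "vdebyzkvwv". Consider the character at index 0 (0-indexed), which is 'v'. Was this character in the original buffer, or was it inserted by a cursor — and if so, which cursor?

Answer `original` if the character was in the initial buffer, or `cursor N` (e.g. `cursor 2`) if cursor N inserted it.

After op 1 (insert('v')): buffer="vdebyzkvwv" (len 10), cursors c1@1 c2@8 c3@10, authorship 1......2.3
After op 2 (move_right): buffer="vdebyzkvwv" (len 10), cursors c1@2 c2@9 c3@10, authorship 1......2.3
After op 3 (move_right): buffer="vdebyzkvwv" (len 10), cursors c1@3 c2@10 c3@10, authorship 1......2.3
After op 4 (move_right): buffer="vdebyzkvwv" (len 10), cursors c1@4 c2@10 c3@10, authorship 1......2.3
After op 5 (insert('i')): buffer="vdebiyzkvwvii" (len 13), cursors c1@5 c2@13 c3@13, authorship 1...1...2.323
After op 6 (delete): buffer="vdebyzkvwv" (len 10), cursors c1@4 c2@10 c3@10, authorship 1......2.3
After op 7 (add_cursor(8)): buffer="vdebyzkvwv" (len 10), cursors c1@4 c4@8 c2@10 c3@10, authorship 1......2.3
After op 8 (move_left): buffer="vdebyzkvwv" (len 10), cursors c1@3 c4@7 c2@9 c3@9, authorship 1......2.3
Authorship (.=original, N=cursor N): 1 . . . . . . 2 . 3
Index 0: author = 1

Answer: cursor 1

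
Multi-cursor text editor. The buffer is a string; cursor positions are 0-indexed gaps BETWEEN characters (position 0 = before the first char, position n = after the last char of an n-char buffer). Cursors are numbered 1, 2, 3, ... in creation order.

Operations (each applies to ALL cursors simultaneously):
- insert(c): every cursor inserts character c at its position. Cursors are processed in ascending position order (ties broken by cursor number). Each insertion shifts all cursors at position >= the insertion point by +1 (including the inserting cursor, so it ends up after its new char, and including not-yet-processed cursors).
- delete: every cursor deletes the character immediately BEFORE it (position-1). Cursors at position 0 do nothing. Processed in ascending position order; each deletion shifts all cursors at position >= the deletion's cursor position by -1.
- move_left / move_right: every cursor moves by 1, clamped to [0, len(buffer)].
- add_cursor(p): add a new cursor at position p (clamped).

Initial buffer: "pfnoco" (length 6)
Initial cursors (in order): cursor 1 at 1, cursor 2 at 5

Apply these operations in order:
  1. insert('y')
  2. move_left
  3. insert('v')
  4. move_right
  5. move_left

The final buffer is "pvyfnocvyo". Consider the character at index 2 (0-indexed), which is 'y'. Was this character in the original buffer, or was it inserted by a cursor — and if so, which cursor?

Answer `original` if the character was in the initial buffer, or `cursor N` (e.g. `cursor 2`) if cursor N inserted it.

After op 1 (insert('y')): buffer="pyfnocyo" (len 8), cursors c1@2 c2@7, authorship .1....2.
After op 2 (move_left): buffer="pyfnocyo" (len 8), cursors c1@1 c2@6, authorship .1....2.
After op 3 (insert('v')): buffer="pvyfnocvyo" (len 10), cursors c1@2 c2@8, authorship .11....22.
After op 4 (move_right): buffer="pvyfnocvyo" (len 10), cursors c1@3 c2@9, authorship .11....22.
After op 5 (move_left): buffer="pvyfnocvyo" (len 10), cursors c1@2 c2@8, authorship .11....22.
Authorship (.=original, N=cursor N): . 1 1 . . . . 2 2 .
Index 2: author = 1

Answer: cursor 1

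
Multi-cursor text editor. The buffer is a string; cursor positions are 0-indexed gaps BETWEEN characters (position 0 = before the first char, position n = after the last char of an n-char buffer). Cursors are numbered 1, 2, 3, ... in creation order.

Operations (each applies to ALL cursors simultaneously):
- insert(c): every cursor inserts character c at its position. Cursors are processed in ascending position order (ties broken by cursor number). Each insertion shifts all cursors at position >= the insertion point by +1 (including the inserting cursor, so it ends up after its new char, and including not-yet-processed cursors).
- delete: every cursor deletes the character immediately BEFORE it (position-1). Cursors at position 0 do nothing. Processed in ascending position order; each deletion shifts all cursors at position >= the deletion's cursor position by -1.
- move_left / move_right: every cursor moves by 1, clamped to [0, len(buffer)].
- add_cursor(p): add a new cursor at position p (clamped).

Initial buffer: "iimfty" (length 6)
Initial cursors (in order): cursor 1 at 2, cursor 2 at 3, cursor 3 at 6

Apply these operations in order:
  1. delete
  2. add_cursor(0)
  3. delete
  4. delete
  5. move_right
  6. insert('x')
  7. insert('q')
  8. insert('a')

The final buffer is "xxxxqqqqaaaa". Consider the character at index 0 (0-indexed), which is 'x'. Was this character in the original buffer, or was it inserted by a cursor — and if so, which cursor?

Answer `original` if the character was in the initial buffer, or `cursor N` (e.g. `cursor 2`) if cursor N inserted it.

After op 1 (delete): buffer="ift" (len 3), cursors c1@1 c2@1 c3@3, authorship ...
After op 2 (add_cursor(0)): buffer="ift" (len 3), cursors c4@0 c1@1 c2@1 c3@3, authorship ...
After op 3 (delete): buffer="f" (len 1), cursors c1@0 c2@0 c4@0 c3@1, authorship .
After op 4 (delete): buffer="" (len 0), cursors c1@0 c2@0 c3@0 c4@0, authorship 
After op 5 (move_right): buffer="" (len 0), cursors c1@0 c2@0 c3@0 c4@0, authorship 
After op 6 (insert('x')): buffer="xxxx" (len 4), cursors c1@4 c2@4 c3@4 c4@4, authorship 1234
After op 7 (insert('q')): buffer="xxxxqqqq" (len 8), cursors c1@8 c2@8 c3@8 c4@8, authorship 12341234
After op 8 (insert('a')): buffer="xxxxqqqqaaaa" (len 12), cursors c1@12 c2@12 c3@12 c4@12, authorship 123412341234
Authorship (.=original, N=cursor N): 1 2 3 4 1 2 3 4 1 2 3 4
Index 0: author = 1

Answer: cursor 1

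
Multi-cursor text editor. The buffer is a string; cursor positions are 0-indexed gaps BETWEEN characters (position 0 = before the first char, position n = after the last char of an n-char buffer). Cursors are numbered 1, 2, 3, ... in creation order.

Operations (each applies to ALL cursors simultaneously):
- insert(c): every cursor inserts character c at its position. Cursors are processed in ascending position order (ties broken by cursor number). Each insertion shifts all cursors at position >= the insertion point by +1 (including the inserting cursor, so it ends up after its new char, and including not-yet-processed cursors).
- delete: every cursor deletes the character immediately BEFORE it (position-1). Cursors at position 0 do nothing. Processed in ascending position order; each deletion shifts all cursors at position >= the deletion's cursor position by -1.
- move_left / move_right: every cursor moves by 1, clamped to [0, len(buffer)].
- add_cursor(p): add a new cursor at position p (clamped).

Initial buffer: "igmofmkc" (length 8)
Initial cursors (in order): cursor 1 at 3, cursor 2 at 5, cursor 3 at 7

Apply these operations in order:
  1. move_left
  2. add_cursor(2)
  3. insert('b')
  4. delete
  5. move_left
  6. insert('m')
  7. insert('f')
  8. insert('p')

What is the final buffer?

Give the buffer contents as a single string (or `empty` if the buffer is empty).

Answer: immffppgmmfpofmfpmkc

Derivation:
After op 1 (move_left): buffer="igmofmkc" (len 8), cursors c1@2 c2@4 c3@6, authorship ........
After op 2 (add_cursor(2)): buffer="igmofmkc" (len 8), cursors c1@2 c4@2 c2@4 c3@6, authorship ........
After op 3 (insert('b')): buffer="igbbmobfmbkc" (len 12), cursors c1@4 c4@4 c2@7 c3@10, authorship ..14..2..3..
After op 4 (delete): buffer="igmofmkc" (len 8), cursors c1@2 c4@2 c2@4 c3@6, authorship ........
After op 5 (move_left): buffer="igmofmkc" (len 8), cursors c1@1 c4@1 c2@3 c3@5, authorship ........
After op 6 (insert('m')): buffer="immgmmofmmkc" (len 12), cursors c1@3 c4@3 c2@6 c3@9, authorship .14..2..3...
After op 7 (insert('f')): buffer="immffgmmfofmfmkc" (len 16), cursors c1@5 c4@5 c2@9 c3@13, authorship .1414..22..33...
After op 8 (insert('p')): buffer="immffppgmmfpofmfpmkc" (len 20), cursors c1@7 c4@7 c2@12 c3@17, authorship .141414..222..333...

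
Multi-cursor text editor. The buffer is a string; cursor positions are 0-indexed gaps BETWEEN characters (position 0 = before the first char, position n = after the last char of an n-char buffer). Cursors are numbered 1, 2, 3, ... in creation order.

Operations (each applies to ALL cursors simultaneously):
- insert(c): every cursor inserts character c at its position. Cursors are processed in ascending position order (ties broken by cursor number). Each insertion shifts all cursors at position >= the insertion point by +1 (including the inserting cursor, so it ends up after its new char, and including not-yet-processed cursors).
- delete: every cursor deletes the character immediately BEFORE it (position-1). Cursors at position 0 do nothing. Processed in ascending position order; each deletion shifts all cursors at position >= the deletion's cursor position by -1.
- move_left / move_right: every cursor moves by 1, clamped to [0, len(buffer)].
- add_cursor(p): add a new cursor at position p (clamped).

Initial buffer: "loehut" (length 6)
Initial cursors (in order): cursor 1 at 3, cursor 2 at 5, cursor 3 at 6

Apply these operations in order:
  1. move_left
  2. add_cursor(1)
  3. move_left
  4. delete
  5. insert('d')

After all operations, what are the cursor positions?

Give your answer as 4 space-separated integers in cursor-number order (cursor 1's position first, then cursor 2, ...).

Answer: 2 5 5 2

Derivation:
After op 1 (move_left): buffer="loehut" (len 6), cursors c1@2 c2@4 c3@5, authorship ......
After op 2 (add_cursor(1)): buffer="loehut" (len 6), cursors c4@1 c1@2 c2@4 c3@5, authorship ......
After op 3 (move_left): buffer="loehut" (len 6), cursors c4@0 c1@1 c2@3 c3@4, authorship ......
After op 4 (delete): buffer="out" (len 3), cursors c1@0 c4@0 c2@1 c3@1, authorship ...
After op 5 (insert('d')): buffer="ddoddut" (len 7), cursors c1@2 c4@2 c2@5 c3@5, authorship 14.23..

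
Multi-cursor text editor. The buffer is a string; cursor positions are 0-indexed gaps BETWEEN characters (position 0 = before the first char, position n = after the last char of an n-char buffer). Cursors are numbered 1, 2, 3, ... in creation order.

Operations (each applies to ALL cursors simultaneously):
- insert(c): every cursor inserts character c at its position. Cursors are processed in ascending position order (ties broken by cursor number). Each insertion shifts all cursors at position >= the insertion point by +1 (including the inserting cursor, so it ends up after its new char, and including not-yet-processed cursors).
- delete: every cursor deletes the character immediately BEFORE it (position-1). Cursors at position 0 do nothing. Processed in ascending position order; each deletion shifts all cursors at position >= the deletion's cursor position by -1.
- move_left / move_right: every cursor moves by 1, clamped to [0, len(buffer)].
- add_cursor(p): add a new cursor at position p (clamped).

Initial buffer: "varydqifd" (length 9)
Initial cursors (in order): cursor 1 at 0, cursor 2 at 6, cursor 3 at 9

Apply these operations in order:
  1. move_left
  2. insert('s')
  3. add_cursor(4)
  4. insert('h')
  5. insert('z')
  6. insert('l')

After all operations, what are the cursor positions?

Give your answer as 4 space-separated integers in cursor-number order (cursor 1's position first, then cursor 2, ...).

Answer: 4 16 23 10

Derivation:
After op 1 (move_left): buffer="varydqifd" (len 9), cursors c1@0 c2@5 c3@8, authorship .........
After op 2 (insert('s')): buffer="svarydsqifsd" (len 12), cursors c1@1 c2@7 c3@11, authorship 1.....2...3.
After op 3 (add_cursor(4)): buffer="svarydsqifsd" (len 12), cursors c1@1 c4@4 c2@7 c3@11, authorship 1.....2...3.
After op 4 (insert('h')): buffer="shvarhydshqifshd" (len 16), cursors c1@2 c4@6 c2@10 c3@15, authorship 11...4..22...33.
After op 5 (insert('z')): buffer="shzvarhzydshzqifshzd" (len 20), cursors c1@3 c4@8 c2@13 c3@19, authorship 111...44..222...333.
After op 6 (insert('l')): buffer="shzlvarhzlydshzlqifshzld" (len 24), cursors c1@4 c4@10 c2@16 c3@23, authorship 1111...444..2222...3333.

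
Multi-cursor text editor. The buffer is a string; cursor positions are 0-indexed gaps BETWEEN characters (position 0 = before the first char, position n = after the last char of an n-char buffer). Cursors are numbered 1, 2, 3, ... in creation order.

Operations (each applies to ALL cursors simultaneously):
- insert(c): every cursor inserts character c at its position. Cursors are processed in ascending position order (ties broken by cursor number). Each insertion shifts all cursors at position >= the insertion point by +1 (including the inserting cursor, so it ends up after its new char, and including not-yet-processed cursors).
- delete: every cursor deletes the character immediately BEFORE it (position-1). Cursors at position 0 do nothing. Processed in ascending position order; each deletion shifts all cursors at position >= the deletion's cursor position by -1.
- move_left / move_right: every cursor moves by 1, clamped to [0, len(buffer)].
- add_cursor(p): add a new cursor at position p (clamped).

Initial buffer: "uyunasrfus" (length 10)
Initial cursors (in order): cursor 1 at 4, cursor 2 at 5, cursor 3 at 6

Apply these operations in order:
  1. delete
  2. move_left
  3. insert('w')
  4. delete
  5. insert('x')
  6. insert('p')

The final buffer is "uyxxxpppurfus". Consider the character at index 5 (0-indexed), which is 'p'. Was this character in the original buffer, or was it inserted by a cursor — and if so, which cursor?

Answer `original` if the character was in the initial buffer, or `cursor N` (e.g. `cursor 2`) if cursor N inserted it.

After op 1 (delete): buffer="uyurfus" (len 7), cursors c1@3 c2@3 c3@3, authorship .......
After op 2 (move_left): buffer="uyurfus" (len 7), cursors c1@2 c2@2 c3@2, authorship .......
After op 3 (insert('w')): buffer="uywwwurfus" (len 10), cursors c1@5 c2@5 c3@5, authorship ..123.....
After op 4 (delete): buffer="uyurfus" (len 7), cursors c1@2 c2@2 c3@2, authorship .......
After op 5 (insert('x')): buffer="uyxxxurfus" (len 10), cursors c1@5 c2@5 c3@5, authorship ..123.....
After op 6 (insert('p')): buffer="uyxxxpppurfus" (len 13), cursors c1@8 c2@8 c3@8, authorship ..123123.....
Authorship (.=original, N=cursor N): . . 1 2 3 1 2 3 . . . . .
Index 5: author = 1

Answer: cursor 1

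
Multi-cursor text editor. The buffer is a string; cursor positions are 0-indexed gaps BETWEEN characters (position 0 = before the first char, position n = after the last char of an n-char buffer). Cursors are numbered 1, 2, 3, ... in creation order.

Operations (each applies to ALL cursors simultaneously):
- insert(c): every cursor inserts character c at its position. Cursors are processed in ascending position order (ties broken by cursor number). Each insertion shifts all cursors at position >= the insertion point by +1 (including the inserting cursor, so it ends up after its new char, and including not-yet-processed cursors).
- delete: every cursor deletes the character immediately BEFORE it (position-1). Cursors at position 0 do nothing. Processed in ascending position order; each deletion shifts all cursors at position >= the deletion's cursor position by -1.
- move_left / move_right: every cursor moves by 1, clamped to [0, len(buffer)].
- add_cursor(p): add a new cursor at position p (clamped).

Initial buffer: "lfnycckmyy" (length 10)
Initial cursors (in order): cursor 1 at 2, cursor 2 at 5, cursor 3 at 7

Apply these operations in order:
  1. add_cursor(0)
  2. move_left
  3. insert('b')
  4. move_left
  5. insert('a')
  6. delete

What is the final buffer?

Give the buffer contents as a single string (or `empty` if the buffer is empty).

After op 1 (add_cursor(0)): buffer="lfnycckmyy" (len 10), cursors c4@0 c1@2 c2@5 c3@7, authorship ..........
After op 2 (move_left): buffer="lfnycckmyy" (len 10), cursors c4@0 c1@1 c2@4 c3@6, authorship ..........
After op 3 (insert('b')): buffer="blbfnybccbkmyy" (len 14), cursors c4@1 c1@3 c2@7 c3@10, authorship 4.1...2..3....
After op 4 (move_left): buffer="blbfnybccbkmyy" (len 14), cursors c4@0 c1@2 c2@6 c3@9, authorship 4.1...2..3....
After op 5 (insert('a')): buffer="ablabfnyabccabkmyy" (len 18), cursors c4@1 c1@4 c2@9 c3@13, authorship 44.11...22..33....
After op 6 (delete): buffer="blbfnybccbkmyy" (len 14), cursors c4@0 c1@2 c2@6 c3@9, authorship 4.1...2..3....

Answer: blbfnybccbkmyy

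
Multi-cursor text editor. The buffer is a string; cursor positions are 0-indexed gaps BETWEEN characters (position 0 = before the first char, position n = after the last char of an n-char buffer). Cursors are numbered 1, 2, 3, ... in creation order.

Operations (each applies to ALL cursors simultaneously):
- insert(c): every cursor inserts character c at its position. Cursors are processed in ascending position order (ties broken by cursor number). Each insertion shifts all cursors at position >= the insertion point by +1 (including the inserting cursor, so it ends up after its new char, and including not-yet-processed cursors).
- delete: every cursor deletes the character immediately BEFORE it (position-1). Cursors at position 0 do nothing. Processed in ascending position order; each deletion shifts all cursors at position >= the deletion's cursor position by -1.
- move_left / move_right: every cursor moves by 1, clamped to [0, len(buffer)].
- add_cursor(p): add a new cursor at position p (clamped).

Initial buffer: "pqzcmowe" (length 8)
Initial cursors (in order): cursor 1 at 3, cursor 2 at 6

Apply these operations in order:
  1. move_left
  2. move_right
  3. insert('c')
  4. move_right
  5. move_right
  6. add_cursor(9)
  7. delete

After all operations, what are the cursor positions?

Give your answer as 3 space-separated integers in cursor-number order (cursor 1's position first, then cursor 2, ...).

Answer: 5 7 7

Derivation:
After op 1 (move_left): buffer="pqzcmowe" (len 8), cursors c1@2 c2@5, authorship ........
After op 2 (move_right): buffer="pqzcmowe" (len 8), cursors c1@3 c2@6, authorship ........
After op 3 (insert('c')): buffer="pqzccmocwe" (len 10), cursors c1@4 c2@8, authorship ...1...2..
After op 4 (move_right): buffer="pqzccmocwe" (len 10), cursors c1@5 c2@9, authorship ...1...2..
After op 5 (move_right): buffer="pqzccmocwe" (len 10), cursors c1@6 c2@10, authorship ...1...2..
After op 6 (add_cursor(9)): buffer="pqzccmocwe" (len 10), cursors c1@6 c3@9 c2@10, authorship ...1...2..
After op 7 (delete): buffer="pqzccoc" (len 7), cursors c1@5 c2@7 c3@7, authorship ...1..2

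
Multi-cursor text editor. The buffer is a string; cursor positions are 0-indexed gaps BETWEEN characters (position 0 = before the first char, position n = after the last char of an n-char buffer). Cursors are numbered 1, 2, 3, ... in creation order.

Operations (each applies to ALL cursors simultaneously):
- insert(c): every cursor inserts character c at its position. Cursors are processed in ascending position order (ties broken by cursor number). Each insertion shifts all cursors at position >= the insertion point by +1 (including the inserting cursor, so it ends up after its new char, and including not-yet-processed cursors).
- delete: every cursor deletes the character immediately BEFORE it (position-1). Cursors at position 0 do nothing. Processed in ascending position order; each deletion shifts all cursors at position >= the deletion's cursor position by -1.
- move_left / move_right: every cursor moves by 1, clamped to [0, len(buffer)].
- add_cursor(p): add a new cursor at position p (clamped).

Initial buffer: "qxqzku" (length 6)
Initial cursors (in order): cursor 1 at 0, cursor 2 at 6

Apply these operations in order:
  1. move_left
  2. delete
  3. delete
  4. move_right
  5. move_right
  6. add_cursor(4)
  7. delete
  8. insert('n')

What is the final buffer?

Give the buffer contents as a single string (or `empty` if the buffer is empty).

Answer: qnnn

Derivation:
After op 1 (move_left): buffer="qxqzku" (len 6), cursors c1@0 c2@5, authorship ......
After op 2 (delete): buffer="qxqzu" (len 5), cursors c1@0 c2@4, authorship .....
After op 3 (delete): buffer="qxqu" (len 4), cursors c1@0 c2@3, authorship ....
After op 4 (move_right): buffer="qxqu" (len 4), cursors c1@1 c2@4, authorship ....
After op 5 (move_right): buffer="qxqu" (len 4), cursors c1@2 c2@4, authorship ....
After op 6 (add_cursor(4)): buffer="qxqu" (len 4), cursors c1@2 c2@4 c3@4, authorship ....
After op 7 (delete): buffer="q" (len 1), cursors c1@1 c2@1 c3@1, authorship .
After op 8 (insert('n')): buffer="qnnn" (len 4), cursors c1@4 c2@4 c3@4, authorship .123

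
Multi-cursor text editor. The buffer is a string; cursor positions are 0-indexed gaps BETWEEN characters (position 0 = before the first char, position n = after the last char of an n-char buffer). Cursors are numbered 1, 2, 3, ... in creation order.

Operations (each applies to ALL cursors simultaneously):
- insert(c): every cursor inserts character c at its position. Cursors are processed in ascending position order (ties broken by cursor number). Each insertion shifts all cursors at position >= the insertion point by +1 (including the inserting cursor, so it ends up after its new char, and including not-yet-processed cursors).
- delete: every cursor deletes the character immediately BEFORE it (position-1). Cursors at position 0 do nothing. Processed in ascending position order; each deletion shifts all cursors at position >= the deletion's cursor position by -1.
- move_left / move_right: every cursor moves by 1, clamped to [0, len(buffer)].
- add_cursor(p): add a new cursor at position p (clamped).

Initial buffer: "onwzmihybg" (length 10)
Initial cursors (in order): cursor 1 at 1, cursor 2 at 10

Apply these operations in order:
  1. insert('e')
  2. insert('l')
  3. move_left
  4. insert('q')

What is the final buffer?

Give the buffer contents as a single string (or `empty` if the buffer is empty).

After op 1 (insert('e')): buffer="oenwzmihybge" (len 12), cursors c1@2 c2@12, authorship .1.........2
After op 2 (insert('l')): buffer="oelnwzmihybgel" (len 14), cursors c1@3 c2@14, authorship .11.........22
After op 3 (move_left): buffer="oelnwzmihybgel" (len 14), cursors c1@2 c2@13, authorship .11.........22
After op 4 (insert('q')): buffer="oeqlnwzmihybgeql" (len 16), cursors c1@3 c2@15, authorship .111.........222

Answer: oeqlnwzmihybgeql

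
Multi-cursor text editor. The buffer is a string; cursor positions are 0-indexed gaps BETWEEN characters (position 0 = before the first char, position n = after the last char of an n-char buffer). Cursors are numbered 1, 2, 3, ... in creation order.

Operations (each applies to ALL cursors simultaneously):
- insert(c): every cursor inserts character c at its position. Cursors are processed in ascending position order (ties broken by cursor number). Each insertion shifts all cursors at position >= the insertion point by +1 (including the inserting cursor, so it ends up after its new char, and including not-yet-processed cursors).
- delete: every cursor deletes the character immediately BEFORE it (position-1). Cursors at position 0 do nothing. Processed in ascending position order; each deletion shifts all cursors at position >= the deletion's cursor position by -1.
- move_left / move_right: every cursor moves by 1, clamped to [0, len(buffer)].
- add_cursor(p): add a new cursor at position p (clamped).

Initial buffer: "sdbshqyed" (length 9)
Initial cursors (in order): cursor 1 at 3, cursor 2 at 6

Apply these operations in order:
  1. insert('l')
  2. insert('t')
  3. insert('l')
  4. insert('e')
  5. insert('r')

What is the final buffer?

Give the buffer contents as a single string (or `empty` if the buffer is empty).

Answer: sdbltlershqltleryed

Derivation:
After op 1 (insert('l')): buffer="sdblshqlyed" (len 11), cursors c1@4 c2@8, authorship ...1...2...
After op 2 (insert('t')): buffer="sdbltshqltyed" (len 13), cursors c1@5 c2@10, authorship ...11...22...
After op 3 (insert('l')): buffer="sdbltlshqltlyed" (len 15), cursors c1@6 c2@12, authorship ...111...222...
After op 4 (insert('e')): buffer="sdbltleshqltleyed" (len 17), cursors c1@7 c2@14, authorship ...1111...2222...
After op 5 (insert('r')): buffer="sdbltlershqltleryed" (len 19), cursors c1@8 c2@16, authorship ...11111...22222...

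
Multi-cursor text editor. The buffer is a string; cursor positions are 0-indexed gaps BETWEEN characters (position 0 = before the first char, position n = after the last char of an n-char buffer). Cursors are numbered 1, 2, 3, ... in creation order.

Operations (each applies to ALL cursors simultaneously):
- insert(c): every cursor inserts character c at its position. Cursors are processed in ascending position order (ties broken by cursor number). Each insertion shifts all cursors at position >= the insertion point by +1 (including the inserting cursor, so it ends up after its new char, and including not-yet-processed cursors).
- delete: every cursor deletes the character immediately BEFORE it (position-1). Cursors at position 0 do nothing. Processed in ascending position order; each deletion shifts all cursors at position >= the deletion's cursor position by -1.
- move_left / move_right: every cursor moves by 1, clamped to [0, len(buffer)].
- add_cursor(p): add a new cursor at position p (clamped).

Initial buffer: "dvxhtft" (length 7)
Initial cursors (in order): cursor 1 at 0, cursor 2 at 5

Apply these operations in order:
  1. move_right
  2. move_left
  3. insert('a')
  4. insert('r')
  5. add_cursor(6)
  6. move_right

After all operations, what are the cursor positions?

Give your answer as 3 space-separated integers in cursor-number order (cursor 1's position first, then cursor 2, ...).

Answer: 3 10 7

Derivation:
After op 1 (move_right): buffer="dvxhtft" (len 7), cursors c1@1 c2@6, authorship .......
After op 2 (move_left): buffer="dvxhtft" (len 7), cursors c1@0 c2@5, authorship .......
After op 3 (insert('a')): buffer="advxhtaft" (len 9), cursors c1@1 c2@7, authorship 1.....2..
After op 4 (insert('r')): buffer="ardvxhtarft" (len 11), cursors c1@2 c2@9, authorship 11.....22..
After op 5 (add_cursor(6)): buffer="ardvxhtarft" (len 11), cursors c1@2 c3@6 c2@9, authorship 11.....22..
After op 6 (move_right): buffer="ardvxhtarft" (len 11), cursors c1@3 c3@7 c2@10, authorship 11.....22..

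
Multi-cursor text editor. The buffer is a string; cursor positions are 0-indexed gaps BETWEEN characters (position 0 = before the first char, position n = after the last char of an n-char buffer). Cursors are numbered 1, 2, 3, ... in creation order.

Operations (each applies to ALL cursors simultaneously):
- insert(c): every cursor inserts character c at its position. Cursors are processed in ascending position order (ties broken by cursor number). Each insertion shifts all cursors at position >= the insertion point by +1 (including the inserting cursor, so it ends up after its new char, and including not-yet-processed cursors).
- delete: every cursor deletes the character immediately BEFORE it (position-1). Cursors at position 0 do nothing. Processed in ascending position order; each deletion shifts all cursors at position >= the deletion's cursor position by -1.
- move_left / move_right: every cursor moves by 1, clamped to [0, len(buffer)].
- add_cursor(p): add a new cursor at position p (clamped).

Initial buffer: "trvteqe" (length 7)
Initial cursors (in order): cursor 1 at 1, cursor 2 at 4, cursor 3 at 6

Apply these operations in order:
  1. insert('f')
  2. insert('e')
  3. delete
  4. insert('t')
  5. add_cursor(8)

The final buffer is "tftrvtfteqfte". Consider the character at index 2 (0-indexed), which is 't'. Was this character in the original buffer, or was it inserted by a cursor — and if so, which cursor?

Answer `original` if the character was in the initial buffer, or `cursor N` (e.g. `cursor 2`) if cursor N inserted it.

After op 1 (insert('f')): buffer="tfrvtfeqfe" (len 10), cursors c1@2 c2@6 c3@9, authorship .1...2..3.
After op 2 (insert('e')): buffer="tfervtfeeqfee" (len 13), cursors c1@3 c2@8 c3@12, authorship .11...22..33.
After op 3 (delete): buffer="tfrvtfeqfe" (len 10), cursors c1@2 c2@6 c3@9, authorship .1...2..3.
After op 4 (insert('t')): buffer="tftrvtfteqfte" (len 13), cursors c1@3 c2@8 c3@12, authorship .11...22..33.
After op 5 (add_cursor(8)): buffer="tftrvtfteqfte" (len 13), cursors c1@3 c2@8 c4@8 c3@12, authorship .11...22..33.
Authorship (.=original, N=cursor N): . 1 1 . . . 2 2 . . 3 3 .
Index 2: author = 1

Answer: cursor 1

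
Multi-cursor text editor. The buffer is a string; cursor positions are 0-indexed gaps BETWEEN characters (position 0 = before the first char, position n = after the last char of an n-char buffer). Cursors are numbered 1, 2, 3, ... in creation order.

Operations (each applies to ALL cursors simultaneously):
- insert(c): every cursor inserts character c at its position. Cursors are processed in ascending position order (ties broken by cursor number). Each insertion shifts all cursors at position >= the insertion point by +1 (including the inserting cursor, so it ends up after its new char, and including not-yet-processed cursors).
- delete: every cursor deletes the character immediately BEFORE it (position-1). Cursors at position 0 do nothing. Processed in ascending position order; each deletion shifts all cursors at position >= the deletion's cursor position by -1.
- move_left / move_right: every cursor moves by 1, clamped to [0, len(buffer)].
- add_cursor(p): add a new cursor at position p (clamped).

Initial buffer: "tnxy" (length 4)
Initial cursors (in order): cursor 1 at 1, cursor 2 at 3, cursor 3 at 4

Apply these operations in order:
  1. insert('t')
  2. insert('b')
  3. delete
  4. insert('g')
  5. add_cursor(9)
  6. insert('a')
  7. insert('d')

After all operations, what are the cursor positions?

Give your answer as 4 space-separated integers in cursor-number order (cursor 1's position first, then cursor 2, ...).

After op 1 (insert('t')): buffer="ttnxtyt" (len 7), cursors c1@2 c2@5 c3@7, authorship .1..2.3
After op 2 (insert('b')): buffer="ttbnxtbytb" (len 10), cursors c1@3 c2@7 c3@10, authorship .11..22.33
After op 3 (delete): buffer="ttnxtyt" (len 7), cursors c1@2 c2@5 c3@7, authorship .1..2.3
After op 4 (insert('g')): buffer="ttgnxtgytg" (len 10), cursors c1@3 c2@7 c3@10, authorship .11..22.33
After op 5 (add_cursor(9)): buffer="ttgnxtgytg" (len 10), cursors c1@3 c2@7 c4@9 c3@10, authorship .11..22.33
After op 6 (insert('a')): buffer="ttganxtgaytaga" (len 14), cursors c1@4 c2@9 c4@12 c3@14, authorship .111..222.3433
After op 7 (insert('d')): buffer="ttgadnxtgadytadgad" (len 18), cursors c1@5 c2@11 c4@15 c3@18, authorship .1111..2222.344333

Answer: 5 11 18 15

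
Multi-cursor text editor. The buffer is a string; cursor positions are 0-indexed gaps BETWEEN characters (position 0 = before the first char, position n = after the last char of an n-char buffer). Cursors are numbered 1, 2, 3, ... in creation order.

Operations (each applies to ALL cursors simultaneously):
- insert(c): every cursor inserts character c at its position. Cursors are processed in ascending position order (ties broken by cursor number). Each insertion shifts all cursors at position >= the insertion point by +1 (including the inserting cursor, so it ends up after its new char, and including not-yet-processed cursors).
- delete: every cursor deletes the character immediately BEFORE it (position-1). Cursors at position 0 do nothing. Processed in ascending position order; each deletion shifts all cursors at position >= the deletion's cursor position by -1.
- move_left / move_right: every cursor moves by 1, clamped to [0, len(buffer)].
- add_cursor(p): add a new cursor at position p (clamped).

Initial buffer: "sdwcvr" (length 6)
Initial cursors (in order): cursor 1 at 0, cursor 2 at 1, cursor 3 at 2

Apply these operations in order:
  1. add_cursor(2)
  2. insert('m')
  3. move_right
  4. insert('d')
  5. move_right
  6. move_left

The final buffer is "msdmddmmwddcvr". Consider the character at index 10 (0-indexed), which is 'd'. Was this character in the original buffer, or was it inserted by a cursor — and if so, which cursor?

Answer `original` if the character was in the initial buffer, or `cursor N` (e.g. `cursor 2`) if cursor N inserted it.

Answer: cursor 4

Derivation:
After op 1 (add_cursor(2)): buffer="sdwcvr" (len 6), cursors c1@0 c2@1 c3@2 c4@2, authorship ......
After op 2 (insert('m')): buffer="msmdmmwcvr" (len 10), cursors c1@1 c2@3 c3@6 c4@6, authorship 1.2.34....
After op 3 (move_right): buffer="msmdmmwcvr" (len 10), cursors c1@2 c2@4 c3@7 c4@7, authorship 1.2.34....
After op 4 (insert('d')): buffer="msdmddmmwddcvr" (len 14), cursors c1@3 c2@6 c3@11 c4@11, authorship 1.12.234.34...
After op 5 (move_right): buffer="msdmddmmwddcvr" (len 14), cursors c1@4 c2@7 c3@12 c4@12, authorship 1.12.234.34...
After op 6 (move_left): buffer="msdmddmmwddcvr" (len 14), cursors c1@3 c2@6 c3@11 c4@11, authorship 1.12.234.34...
Authorship (.=original, N=cursor N): 1 . 1 2 . 2 3 4 . 3 4 . . .
Index 10: author = 4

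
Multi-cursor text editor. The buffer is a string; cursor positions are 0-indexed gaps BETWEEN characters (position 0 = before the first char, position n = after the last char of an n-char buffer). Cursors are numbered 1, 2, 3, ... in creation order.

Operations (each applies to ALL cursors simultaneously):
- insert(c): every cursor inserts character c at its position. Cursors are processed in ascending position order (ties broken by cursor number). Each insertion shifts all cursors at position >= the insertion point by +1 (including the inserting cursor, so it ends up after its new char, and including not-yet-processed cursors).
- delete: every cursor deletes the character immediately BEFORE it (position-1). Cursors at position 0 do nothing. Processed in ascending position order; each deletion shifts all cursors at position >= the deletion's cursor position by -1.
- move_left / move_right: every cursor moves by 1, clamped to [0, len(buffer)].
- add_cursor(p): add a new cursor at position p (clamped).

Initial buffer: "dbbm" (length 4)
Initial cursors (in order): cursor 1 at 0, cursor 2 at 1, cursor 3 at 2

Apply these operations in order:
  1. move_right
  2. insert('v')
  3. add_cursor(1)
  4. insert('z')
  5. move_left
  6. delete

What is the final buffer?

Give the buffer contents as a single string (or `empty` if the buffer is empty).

After op 1 (move_right): buffer="dbbm" (len 4), cursors c1@1 c2@2 c3@3, authorship ....
After op 2 (insert('v')): buffer="dvbvbvm" (len 7), cursors c1@2 c2@4 c3@6, authorship .1.2.3.
After op 3 (add_cursor(1)): buffer="dvbvbvm" (len 7), cursors c4@1 c1@2 c2@4 c3@6, authorship .1.2.3.
After op 4 (insert('z')): buffer="dzvzbvzbvzm" (len 11), cursors c4@2 c1@4 c2@7 c3@10, authorship .411.22.33.
After op 5 (move_left): buffer="dzvzbvzbvzm" (len 11), cursors c4@1 c1@3 c2@6 c3@9, authorship .411.22.33.
After op 6 (delete): buffer="zzbzbzm" (len 7), cursors c4@0 c1@1 c2@3 c3@5, authorship 41.2.3.

Answer: zzbzbzm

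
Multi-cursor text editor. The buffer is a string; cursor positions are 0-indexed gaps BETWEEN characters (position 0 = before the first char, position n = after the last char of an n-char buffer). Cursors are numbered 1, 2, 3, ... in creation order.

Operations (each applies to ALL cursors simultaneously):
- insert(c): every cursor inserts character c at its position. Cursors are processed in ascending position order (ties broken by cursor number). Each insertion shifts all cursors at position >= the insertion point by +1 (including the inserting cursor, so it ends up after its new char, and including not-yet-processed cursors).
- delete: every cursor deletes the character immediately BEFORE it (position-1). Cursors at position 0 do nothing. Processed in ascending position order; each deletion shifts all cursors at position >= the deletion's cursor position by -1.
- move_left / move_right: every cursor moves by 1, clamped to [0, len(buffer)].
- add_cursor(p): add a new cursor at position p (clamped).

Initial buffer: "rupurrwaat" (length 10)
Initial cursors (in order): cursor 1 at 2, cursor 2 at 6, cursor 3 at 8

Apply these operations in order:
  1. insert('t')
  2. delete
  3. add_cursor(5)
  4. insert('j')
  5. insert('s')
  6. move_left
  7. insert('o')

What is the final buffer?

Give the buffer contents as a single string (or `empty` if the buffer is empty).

Answer: rujospurjosrjoswajosat

Derivation:
After op 1 (insert('t')): buffer="rutpurrtwatat" (len 13), cursors c1@3 c2@8 c3@11, authorship ..1....2..3..
After op 2 (delete): buffer="rupurrwaat" (len 10), cursors c1@2 c2@6 c3@8, authorship ..........
After op 3 (add_cursor(5)): buffer="rupurrwaat" (len 10), cursors c1@2 c4@5 c2@6 c3@8, authorship ..........
After op 4 (insert('j')): buffer="rujpurjrjwajat" (len 14), cursors c1@3 c4@7 c2@9 c3@12, authorship ..1...4.2..3..
After op 5 (insert('s')): buffer="rujspurjsrjswajsat" (len 18), cursors c1@4 c4@9 c2@12 c3@16, authorship ..11...44.22..33..
After op 6 (move_left): buffer="rujspurjsrjswajsat" (len 18), cursors c1@3 c4@8 c2@11 c3@15, authorship ..11...44.22..33..
After op 7 (insert('o')): buffer="rujospurjosrjoswajosat" (len 22), cursors c1@4 c4@10 c2@14 c3@19, authorship ..111...444.222..333..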